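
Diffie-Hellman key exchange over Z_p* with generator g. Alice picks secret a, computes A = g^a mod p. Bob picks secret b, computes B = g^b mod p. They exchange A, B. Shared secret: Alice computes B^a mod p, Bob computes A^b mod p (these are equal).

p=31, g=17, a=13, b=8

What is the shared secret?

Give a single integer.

A = 17^13 mod 31  (bits of 13 = 1101)
  bit 0 = 1: r = r^2 * 17 mod 31 = 1^2 * 17 = 1*17 = 17
  bit 1 = 1: r = r^2 * 17 mod 31 = 17^2 * 17 = 10*17 = 15
  bit 2 = 0: r = r^2 mod 31 = 15^2 = 8
  bit 3 = 1: r = r^2 * 17 mod 31 = 8^2 * 17 = 2*17 = 3
  -> A = 3
B = 17^8 mod 31  (bits of 8 = 1000)
  bit 0 = 1: r = r^2 * 17 mod 31 = 1^2 * 17 = 1*17 = 17
  bit 1 = 0: r = r^2 mod 31 = 17^2 = 10
  bit 2 = 0: r = r^2 mod 31 = 10^2 = 7
  bit 3 = 0: r = r^2 mod 31 = 7^2 = 18
  -> B = 18
s = B^a = 18^13 mod 31  (bits of 13 = 1101)
  bit 0 = 1: r = r^2 * 18 mod 31 = 1^2 * 18 = 1*18 = 18
  bit 1 = 1: r = r^2 * 18 mod 31 = 18^2 * 18 = 14*18 = 4
  bit 2 = 0: r = r^2 mod 31 = 4^2 = 16
  bit 3 = 1: r = r^2 * 18 mod 31 = 16^2 * 18 = 8*18 = 20
  -> s = B^a = 20

Answer: 20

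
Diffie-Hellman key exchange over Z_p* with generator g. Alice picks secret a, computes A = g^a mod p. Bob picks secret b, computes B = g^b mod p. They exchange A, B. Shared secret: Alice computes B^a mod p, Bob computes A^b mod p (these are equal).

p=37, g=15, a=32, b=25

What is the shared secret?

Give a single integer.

A = 15^32 mod 37  (bits of 32 = 100000)
  bit 0 = 1: r = r^2 * 15 mod 37 = 1^2 * 15 = 1*15 = 15
  bit 1 = 0: r = r^2 mod 37 = 15^2 = 3
  bit 2 = 0: r = r^2 mod 37 = 3^2 = 9
  bit 3 = 0: r = r^2 mod 37 = 9^2 = 7
  bit 4 = 0: r = r^2 mod 37 = 7^2 = 12
  bit 5 = 0: r = r^2 mod 37 = 12^2 = 33
  -> A = 33
B = 15^25 mod 37  (bits of 25 = 11001)
  bit 0 = 1: r = r^2 * 15 mod 37 = 1^2 * 15 = 1*15 = 15
  bit 1 = 1: r = r^2 * 15 mod 37 = 15^2 * 15 = 3*15 = 8
  bit 2 = 0: r = r^2 mod 37 = 8^2 = 27
  bit 3 = 0: r = r^2 mod 37 = 27^2 = 26
  bit 4 = 1: r = r^2 * 15 mod 37 = 26^2 * 15 = 10*15 = 2
  -> B = 2
s = B^a = 2^32 mod 37  (bits of 32 = 100000)
  bit 0 = 1: r = r^2 * 2 mod 37 = 1^2 * 2 = 1*2 = 2
  bit 1 = 0: r = r^2 mod 37 = 2^2 = 4
  bit 2 = 0: r = r^2 mod 37 = 4^2 = 16
  bit 3 = 0: r = r^2 mod 37 = 16^2 = 34
  bit 4 = 0: r = r^2 mod 37 = 34^2 = 9
  bit 5 = 0: r = r^2 mod 37 = 9^2 = 7
  -> s = B^a = 7

Answer: 7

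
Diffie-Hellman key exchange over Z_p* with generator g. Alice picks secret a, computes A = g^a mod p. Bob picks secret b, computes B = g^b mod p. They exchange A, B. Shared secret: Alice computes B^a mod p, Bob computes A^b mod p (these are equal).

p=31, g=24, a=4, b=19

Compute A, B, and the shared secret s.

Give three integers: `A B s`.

Answer: 14 17 7

Derivation:
A = 24^4 mod 31  (bits of 4 = 100)
  bit 0 = 1: r = r^2 * 24 mod 31 = 1^2 * 24 = 1*24 = 24
  bit 1 = 0: r = r^2 mod 31 = 24^2 = 18
  bit 2 = 0: r = r^2 mod 31 = 18^2 = 14
  -> A = 14
B = 24^19 mod 31  (bits of 19 = 10011)
  bit 0 = 1: r = r^2 * 24 mod 31 = 1^2 * 24 = 1*24 = 24
  bit 1 = 0: r = r^2 mod 31 = 24^2 = 18
  bit 2 = 0: r = r^2 mod 31 = 18^2 = 14
  bit 3 = 1: r = r^2 * 24 mod 31 = 14^2 * 24 = 10*24 = 23
  bit 4 = 1: r = r^2 * 24 mod 31 = 23^2 * 24 = 2*24 = 17
  -> B = 17
s = B^a = 17^4 mod 31  (bits of 4 = 100)
  bit 0 = 1: r = r^2 * 17 mod 31 = 1^2 * 17 = 1*17 = 17
  bit 1 = 0: r = r^2 mod 31 = 17^2 = 10
  bit 2 = 0: r = r^2 mod 31 = 10^2 = 7
  -> s = B^a = 7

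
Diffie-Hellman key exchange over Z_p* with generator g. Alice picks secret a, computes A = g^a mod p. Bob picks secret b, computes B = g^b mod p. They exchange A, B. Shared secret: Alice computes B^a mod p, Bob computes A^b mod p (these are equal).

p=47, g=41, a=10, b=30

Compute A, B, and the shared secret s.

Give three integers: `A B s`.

Answer: 18 4 6

Derivation:
A = 41^10 mod 47  (bits of 10 = 1010)
  bit 0 = 1: r = r^2 * 41 mod 47 = 1^2 * 41 = 1*41 = 41
  bit 1 = 0: r = r^2 mod 47 = 41^2 = 36
  bit 2 = 1: r = r^2 * 41 mod 47 = 36^2 * 41 = 27*41 = 26
  bit 3 = 0: r = r^2 mod 47 = 26^2 = 18
  -> A = 18
B = 41^30 mod 47  (bits of 30 = 11110)
  bit 0 = 1: r = r^2 * 41 mod 47 = 1^2 * 41 = 1*41 = 41
  bit 1 = 1: r = r^2 * 41 mod 47 = 41^2 * 41 = 36*41 = 19
  bit 2 = 1: r = r^2 * 41 mod 47 = 19^2 * 41 = 32*41 = 43
  bit 3 = 1: r = r^2 * 41 mod 47 = 43^2 * 41 = 16*41 = 45
  bit 4 = 0: r = r^2 mod 47 = 45^2 = 4
  -> B = 4
s = B^a = 4^10 mod 47  (bits of 10 = 1010)
  bit 0 = 1: r = r^2 * 4 mod 47 = 1^2 * 4 = 1*4 = 4
  bit 1 = 0: r = r^2 mod 47 = 4^2 = 16
  bit 2 = 1: r = r^2 * 4 mod 47 = 16^2 * 4 = 21*4 = 37
  bit 3 = 0: r = r^2 mod 47 = 37^2 = 6
  -> s = B^a = 6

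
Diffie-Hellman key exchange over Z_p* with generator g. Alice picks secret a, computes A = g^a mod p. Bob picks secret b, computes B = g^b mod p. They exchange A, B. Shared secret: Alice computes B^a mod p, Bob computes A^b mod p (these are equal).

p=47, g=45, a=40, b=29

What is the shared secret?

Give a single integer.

Answer: 37

Derivation:
A = 45^40 mod 47  (bits of 40 = 101000)
  bit 0 = 1: r = r^2 * 45 mod 47 = 1^2 * 45 = 1*45 = 45
  bit 1 = 0: r = r^2 mod 47 = 45^2 = 4
  bit 2 = 1: r = r^2 * 45 mod 47 = 4^2 * 45 = 16*45 = 15
  bit 3 = 0: r = r^2 mod 47 = 15^2 = 37
  bit 4 = 0: r = r^2 mod 47 = 37^2 = 6
  bit 5 = 0: r = r^2 mod 47 = 6^2 = 36
  -> A = 36
B = 45^29 mod 47  (bits of 29 = 11101)
  bit 0 = 1: r = r^2 * 45 mod 47 = 1^2 * 45 = 1*45 = 45
  bit 1 = 1: r = r^2 * 45 mod 47 = 45^2 * 45 = 4*45 = 39
  bit 2 = 1: r = r^2 * 45 mod 47 = 39^2 * 45 = 17*45 = 13
  bit 3 = 0: r = r^2 mod 47 = 13^2 = 28
  bit 4 = 1: r = r^2 * 45 mod 47 = 28^2 * 45 = 32*45 = 30
  -> B = 30
s = B^a = 30^40 mod 47  (bits of 40 = 101000)
  bit 0 = 1: r = r^2 * 30 mod 47 = 1^2 * 30 = 1*30 = 30
  bit 1 = 0: r = r^2 mod 47 = 30^2 = 7
  bit 2 = 1: r = r^2 * 30 mod 47 = 7^2 * 30 = 2*30 = 13
  bit 3 = 0: r = r^2 mod 47 = 13^2 = 28
  bit 4 = 0: r = r^2 mod 47 = 28^2 = 32
  bit 5 = 0: r = r^2 mod 47 = 32^2 = 37
  -> s = B^a = 37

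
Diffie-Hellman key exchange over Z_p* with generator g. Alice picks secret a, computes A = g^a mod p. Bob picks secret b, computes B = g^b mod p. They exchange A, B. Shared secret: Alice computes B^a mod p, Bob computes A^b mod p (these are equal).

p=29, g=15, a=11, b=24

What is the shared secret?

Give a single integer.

Answer: 25

Derivation:
A = 15^11 mod 29  (bits of 11 = 1011)
  bit 0 = 1: r = r^2 * 15 mod 29 = 1^2 * 15 = 1*15 = 15
  bit 1 = 0: r = r^2 mod 29 = 15^2 = 22
  bit 2 = 1: r = r^2 * 15 mod 29 = 22^2 * 15 = 20*15 = 10
  bit 3 = 1: r = r^2 * 15 mod 29 = 10^2 * 15 = 13*15 = 21
  -> A = 21
B = 15^24 mod 29  (bits of 24 = 11000)
  bit 0 = 1: r = r^2 * 15 mod 29 = 1^2 * 15 = 1*15 = 15
  bit 1 = 1: r = r^2 * 15 mod 29 = 15^2 * 15 = 22*15 = 11
  bit 2 = 0: r = r^2 mod 29 = 11^2 = 5
  bit 3 = 0: r = r^2 mod 29 = 5^2 = 25
  bit 4 = 0: r = r^2 mod 29 = 25^2 = 16
  -> B = 16
s = B^a = 16^11 mod 29  (bits of 11 = 1011)
  bit 0 = 1: r = r^2 * 16 mod 29 = 1^2 * 16 = 1*16 = 16
  bit 1 = 0: r = r^2 mod 29 = 16^2 = 24
  bit 2 = 1: r = r^2 * 16 mod 29 = 24^2 * 16 = 25*16 = 23
  bit 3 = 1: r = r^2 * 16 mod 29 = 23^2 * 16 = 7*16 = 25
  -> s = B^a = 25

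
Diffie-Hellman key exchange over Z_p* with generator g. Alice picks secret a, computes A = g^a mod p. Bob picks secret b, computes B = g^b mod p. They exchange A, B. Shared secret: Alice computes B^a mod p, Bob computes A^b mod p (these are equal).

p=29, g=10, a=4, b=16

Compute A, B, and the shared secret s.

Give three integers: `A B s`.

A = 10^4 mod 29  (bits of 4 = 100)
  bit 0 = 1: r = r^2 * 10 mod 29 = 1^2 * 10 = 1*10 = 10
  bit 1 = 0: r = r^2 mod 29 = 10^2 = 13
  bit 2 = 0: r = r^2 mod 29 = 13^2 = 24
  -> A = 24
B = 10^16 mod 29  (bits of 16 = 10000)
  bit 0 = 1: r = r^2 * 10 mod 29 = 1^2 * 10 = 1*10 = 10
  bit 1 = 0: r = r^2 mod 29 = 10^2 = 13
  bit 2 = 0: r = r^2 mod 29 = 13^2 = 24
  bit 3 = 0: r = r^2 mod 29 = 24^2 = 25
  bit 4 = 0: r = r^2 mod 29 = 25^2 = 16
  -> B = 16
s = B^a = 16^4 mod 29  (bits of 4 = 100)
  bit 0 = 1: r = r^2 * 16 mod 29 = 1^2 * 16 = 1*16 = 16
  bit 1 = 0: r = r^2 mod 29 = 16^2 = 24
  bit 2 = 0: r = r^2 mod 29 = 24^2 = 25
  -> s = B^a = 25

Answer: 24 16 25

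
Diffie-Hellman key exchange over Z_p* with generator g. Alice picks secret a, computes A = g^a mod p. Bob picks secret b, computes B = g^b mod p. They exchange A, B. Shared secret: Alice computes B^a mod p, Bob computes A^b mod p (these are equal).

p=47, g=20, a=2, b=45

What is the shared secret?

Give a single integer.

A = 20^2 mod 47  (bits of 2 = 10)
  bit 0 = 1: r = r^2 * 20 mod 47 = 1^2 * 20 = 1*20 = 20
  bit 1 = 0: r = r^2 mod 47 = 20^2 = 24
  -> A = 24
B = 20^45 mod 47  (bits of 45 = 101101)
  bit 0 = 1: r = r^2 * 20 mod 47 = 1^2 * 20 = 1*20 = 20
  bit 1 = 0: r = r^2 mod 47 = 20^2 = 24
  bit 2 = 1: r = r^2 * 20 mod 47 = 24^2 * 20 = 12*20 = 5
  bit 3 = 1: r = r^2 * 20 mod 47 = 5^2 * 20 = 25*20 = 30
  bit 4 = 0: r = r^2 mod 47 = 30^2 = 7
  bit 5 = 1: r = r^2 * 20 mod 47 = 7^2 * 20 = 2*20 = 40
  -> B = 40
s = B^a = 40^2 mod 47  (bits of 2 = 10)
  bit 0 = 1: r = r^2 * 40 mod 47 = 1^2 * 40 = 1*40 = 40
  bit 1 = 0: r = r^2 mod 47 = 40^2 = 2
  -> s = B^a = 2

Answer: 2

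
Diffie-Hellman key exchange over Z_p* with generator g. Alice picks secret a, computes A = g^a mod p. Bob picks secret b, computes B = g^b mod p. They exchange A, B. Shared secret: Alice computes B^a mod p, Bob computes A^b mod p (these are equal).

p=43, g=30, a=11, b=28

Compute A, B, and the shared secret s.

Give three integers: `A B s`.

A = 30^11 mod 43  (bits of 11 = 1011)
  bit 0 = 1: r = r^2 * 30 mod 43 = 1^2 * 30 = 1*30 = 30
  bit 1 = 0: r = r^2 mod 43 = 30^2 = 40
  bit 2 = 1: r = r^2 * 30 mod 43 = 40^2 * 30 = 9*30 = 12
  bit 3 = 1: r = r^2 * 30 mod 43 = 12^2 * 30 = 15*30 = 20
  -> A = 20
B = 30^28 mod 43  (bits of 28 = 11100)
  bit 0 = 1: r = r^2 * 30 mod 43 = 1^2 * 30 = 1*30 = 30
  bit 1 = 1: r = r^2 * 30 mod 43 = 30^2 * 30 = 40*30 = 39
  bit 2 = 1: r = r^2 * 30 mod 43 = 39^2 * 30 = 16*30 = 7
  bit 3 = 0: r = r^2 mod 43 = 7^2 = 6
  bit 4 = 0: r = r^2 mod 43 = 6^2 = 36
  -> B = 36
s = B^a = 36^11 mod 43  (bits of 11 = 1011)
  bit 0 = 1: r = r^2 * 36 mod 43 = 1^2 * 36 = 1*36 = 36
  bit 1 = 0: r = r^2 mod 43 = 36^2 = 6
  bit 2 = 1: r = r^2 * 36 mod 43 = 6^2 * 36 = 36*36 = 6
  bit 3 = 1: r = r^2 * 36 mod 43 = 6^2 * 36 = 36*36 = 6
  -> s = B^a = 6

Answer: 20 36 6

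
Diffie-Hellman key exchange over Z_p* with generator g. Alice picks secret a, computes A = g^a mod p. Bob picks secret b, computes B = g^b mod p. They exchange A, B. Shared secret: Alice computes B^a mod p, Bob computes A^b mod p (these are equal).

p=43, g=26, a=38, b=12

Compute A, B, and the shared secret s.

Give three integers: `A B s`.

Answer: 23 21 16

Derivation:
A = 26^38 mod 43  (bits of 38 = 100110)
  bit 0 = 1: r = r^2 * 26 mod 43 = 1^2 * 26 = 1*26 = 26
  bit 1 = 0: r = r^2 mod 43 = 26^2 = 31
  bit 2 = 0: r = r^2 mod 43 = 31^2 = 15
  bit 3 = 1: r = r^2 * 26 mod 43 = 15^2 * 26 = 10*26 = 2
  bit 4 = 1: r = r^2 * 26 mod 43 = 2^2 * 26 = 4*26 = 18
  bit 5 = 0: r = r^2 mod 43 = 18^2 = 23
  -> A = 23
B = 26^12 mod 43  (bits of 12 = 1100)
  bit 0 = 1: r = r^2 * 26 mod 43 = 1^2 * 26 = 1*26 = 26
  bit 1 = 1: r = r^2 * 26 mod 43 = 26^2 * 26 = 31*26 = 32
  bit 2 = 0: r = r^2 mod 43 = 32^2 = 35
  bit 3 = 0: r = r^2 mod 43 = 35^2 = 21
  -> B = 21
s = B^a = 21^38 mod 43  (bits of 38 = 100110)
  bit 0 = 1: r = r^2 * 21 mod 43 = 1^2 * 21 = 1*21 = 21
  bit 1 = 0: r = r^2 mod 43 = 21^2 = 11
  bit 2 = 0: r = r^2 mod 43 = 11^2 = 35
  bit 3 = 1: r = r^2 * 21 mod 43 = 35^2 * 21 = 21*21 = 11
  bit 4 = 1: r = r^2 * 21 mod 43 = 11^2 * 21 = 35*21 = 4
  bit 5 = 0: r = r^2 mod 43 = 4^2 = 16
  -> s = B^a = 16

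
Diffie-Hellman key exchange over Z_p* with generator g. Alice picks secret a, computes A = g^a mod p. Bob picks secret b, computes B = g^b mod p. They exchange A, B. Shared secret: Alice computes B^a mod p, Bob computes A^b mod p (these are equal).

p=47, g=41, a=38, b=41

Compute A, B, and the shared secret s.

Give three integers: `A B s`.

Answer: 2 38 25

Derivation:
A = 41^38 mod 47  (bits of 38 = 100110)
  bit 0 = 1: r = r^2 * 41 mod 47 = 1^2 * 41 = 1*41 = 41
  bit 1 = 0: r = r^2 mod 47 = 41^2 = 36
  bit 2 = 0: r = r^2 mod 47 = 36^2 = 27
  bit 3 = 1: r = r^2 * 41 mod 47 = 27^2 * 41 = 24*41 = 44
  bit 4 = 1: r = r^2 * 41 mod 47 = 44^2 * 41 = 9*41 = 40
  bit 5 = 0: r = r^2 mod 47 = 40^2 = 2
  -> A = 2
B = 41^41 mod 47  (bits of 41 = 101001)
  bit 0 = 1: r = r^2 * 41 mod 47 = 1^2 * 41 = 1*41 = 41
  bit 1 = 0: r = r^2 mod 47 = 41^2 = 36
  bit 2 = 1: r = r^2 * 41 mod 47 = 36^2 * 41 = 27*41 = 26
  bit 3 = 0: r = r^2 mod 47 = 26^2 = 18
  bit 4 = 0: r = r^2 mod 47 = 18^2 = 42
  bit 5 = 1: r = r^2 * 41 mod 47 = 42^2 * 41 = 25*41 = 38
  -> B = 38
s = B^a = 38^38 mod 47  (bits of 38 = 100110)
  bit 0 = 1: r = r^2 * 38 mod 47 = 1^2 * 38 = 1*38 = 38
  bit 1 = 0: r = r^2 mod 47 = 38^2 = 34
  bit 2 = 0: r = r^2 mod 47 = 34^2 = 28
  bit 3 = 1: r = r^2 * 38 mod 47 = 28^2 * 38 = 32*38 = 41
  bit 4 = 1: r = r^2 * 38 mod 47 = 41^2 * 38 = 36*38 = 5
  bit 5 = 0: r = r^2 mod 47 = 5^2 = 25
  -> s = B^a = 25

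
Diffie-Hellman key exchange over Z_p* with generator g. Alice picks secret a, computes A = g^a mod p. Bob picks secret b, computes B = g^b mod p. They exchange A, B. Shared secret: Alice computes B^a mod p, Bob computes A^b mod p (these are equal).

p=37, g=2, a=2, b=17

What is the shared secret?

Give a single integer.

A = 2^2 mod 37  (bits of 2 = 10)
  bit 0 = 1: r = r^2 * 2 mod 37 = 1^2 * 2 = 1*2 = 2
  bit 1 = 0: r = r^2 mod 37 = 2^2 = 4
  -> A = 4
B = 2^17 mod 37  (bits of 17 = 10001)
  bit 0 = 1: r = r^2 * 2 mod 37 = 1^2 * 2 = 1*2 = 2
  bit 1 = 0: r = r^2 mod 37 = 2^2 = 4
  bit 2 = 0: r = r^2 mod 37 = 4^2 = 16
  bit 3 = 0: r = r^2 mod 37 = 16^2 = 34
  bit 4 = 1: r = r^2 * 2 mod 37 = 34^2 * 2 = 9*2 = 18
  -> B = 18
s = B^a = 18^2 mod 37  (bits of 2 = 10)
  bit 0 = 1: r = r^2 * 18 mod 37 = 1^2 * 18 = 1*18 = 18
  bit 1 = 0: r = r^2 mod 37 = 18^2 = 28
  -> s = B^a = 28

Answer: 28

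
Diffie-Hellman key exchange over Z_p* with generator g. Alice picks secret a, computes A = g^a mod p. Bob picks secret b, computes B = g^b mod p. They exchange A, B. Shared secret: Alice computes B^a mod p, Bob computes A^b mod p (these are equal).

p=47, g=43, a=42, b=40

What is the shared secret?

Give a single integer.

A = 43^42 mod 47  (bits of 42 = 101010)
  bit 0 = 1: r = r^2 * 43 mod 47 = 1^2 * 43 = 1*43 = 43
  bit 1 = 0: r = r^2 mod 47 = 43^2 = 16
  bit 2 = 1: r = r^2 * 43 mod 47 = 16^2 * 43 = 21*43 = 10
  bit 3 = 0: r = r^2 mod 47 = 10^2 = 6
  bit 4 = 1: r = r^2 * 43 mod 47 = 6^2 * 43 = 36*43 = 44
  bit 5 = 0: r = r^2 mod 47 = 44^2 = 9
  -> A = 9
B = 43^40 mod 47  (bits of 40 = 101000)
  bit 0 = 1: r = r^2 * 43 mod 47 = 1^2 * 43 = 1*43 = 43
  bit 1 = 0: r = r^2 mod 47 = 43^2 = 16
  bit 2 = 1: r = r^2 * 43 mod 47 = 16^2 * 43 = 21*43 = 10
  bit 3 = 0: r = r^2 mod 47 = 10^2 = 6
  bit 4 = 0: r = r^2 mod 47 = 6^2 = 36
  bit 5 = 0: r = r^2 mod 47 = 36^2 = 27
  -> B = 27
s = B^a = 27^42 mod 47  (bits of 42 = 101010)
  bit 0 = 1: r = r^2 * 27 mod 47 = 1^2 * 27 = 1*27 = 27
  bit 1 = 0: r = r^2 mod 47 = 27^2 = 24
  bit 2 = 1: r = r^2 * 27 mod 47 = 24^2 * 27 = 12*27 = 42
  bit 3 = 0: r = r^2 mod 47 = 42^2 = 25
  bit 4 = 1: r = r^2 * 27 mod 47 = 25^2 * 27 = 14*27 = 2
  bit 5 = 0: r = r^2 mod 47 = 2^2 = 4
  -> s = B^a = 4

Answer: 4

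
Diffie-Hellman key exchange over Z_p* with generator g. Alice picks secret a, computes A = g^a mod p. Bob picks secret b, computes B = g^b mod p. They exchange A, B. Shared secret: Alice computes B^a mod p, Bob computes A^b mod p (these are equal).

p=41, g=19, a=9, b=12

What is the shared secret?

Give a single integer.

A = 19^9 mod 41  (bits of 9 = 1001)
  bit 0 = 1: r = r^2 * 19 mod 41 = 1^2 * 19 = 1*19 = 19
  bit 1 = 0: r = r^2 mod 41 = 19^2 = 33
  bit 2 = 0: r = r^2 mod 41 = 33^2 = 23
  bit 3 = 1: r = r^2 * 19 mod 41 = 23^2 * 19 = 37*19 = 6
  -> A = 6
B = 19^12 mod 41  (bits of 12 = 1100)
  bit 0 = 1: r = r^2 * 19 mod 41 = 1^2 * 19 = 1*19 = 19
  bit 1 = 1: r = r^2 * 19 mod 41 = 19^2 * 19 = 33*19 = 12
  bit 2 = 0: r = r^2 mod 41 = 12^2 = 21
  bit 3 = 0: r = r^2 mod 41 = 21^2 = 31
  -> B = 31
s = B^a = 31^9 mod 41  (bits of 9 = 1001)
  bit 0 = 1: r = r^2 * 31 mod 41 = 1^2 * 31 = 1*31 = 31
  bit 1 = 0: r = r^2 mod 41 = 31^2 = 18
  bit 2 = 0: r = r^2 mod 41 = 18^2 = 37
  bit 3 = 1: r = r^2 * 31 mod 41 = 37^2 * 31 = 16*31 = 4
  -> s = B^a = 4

Answer: 4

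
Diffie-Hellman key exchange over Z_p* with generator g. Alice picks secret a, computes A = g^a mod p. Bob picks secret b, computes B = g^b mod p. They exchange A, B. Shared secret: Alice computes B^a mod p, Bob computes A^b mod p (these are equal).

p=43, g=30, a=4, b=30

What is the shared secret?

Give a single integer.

Answer: 35

Derivation:
A = 30^4 mod 43  (bits of 4 = 100)
  bit 0 = 1: r = r^2 * 30 mod 43 = 1^2 * 30 = 1*30 = 30
  bit 1 = 0: r = r^2 mod 43 = 30^2 = 40
  bit 2 = 0: r = r^2 mod 43 = 40^2 = 9
  -> A = 9
B = 30^30 mod 43  (bits of 30 = 11110)
  bit 0 = 1: r = r^2 * 30 mod 43 = 1^2 * 30 = 1*30 = 30
  bit 1 = 1: r = r^2 * 30 mod 43 = 30^2 * 30 = 40*30 = 39
  bit 2 = 1: r = r^2 * 30 mod 43 = 39^2 * 30 = 16*30 = 7
  bit 3 = 1: r = r^2 * 30 mod 43 = 7^2 * 30 = 6*30 = 8
  bit 4 = 0: r = r^2 mod 43 = 8^2 = 21
  -> B = 21
s = B^a = 21^4 mod 43  (bits of 4 = 100)
  bit 0 = 1: r = r^2 * 21 mod 43 = 1^2 * 21 = 1*21 = 21
  bit 1 = 0: r = r^2 mod 43 = 21^2 = 11
  bit 2 = 0: r = r^2 mod 43 = 11^2 = 35
  -> s = B^a = 35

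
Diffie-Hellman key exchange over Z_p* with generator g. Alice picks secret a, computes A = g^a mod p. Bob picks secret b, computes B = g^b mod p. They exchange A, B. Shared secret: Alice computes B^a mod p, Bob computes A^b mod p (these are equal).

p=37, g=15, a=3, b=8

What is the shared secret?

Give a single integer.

Answer: 10

Derivation:
A = 15^3 mod 37  (bits of 3 = 11)
  bit 0 = 1: r = r^2 * 15 mod 37 = 1^2 * 15 = 1*15 = 15
  bit 1 = 1: r = r^2 * 15 mod 37 = 15^2 * 15 = 3*15 = 8
  -> A = 8
B = 15^8 mod 37  (bits of 8 = 1000)
  bit 0 = 1: r = r^2 * 15 mod 37 = 1^2 * 15 = 1*15 = 15
  bit 1 = 0: r = r^2 mod 37 = 15^2 = 3
  bit 2 = 0: r = r^2 mod 37 = 3^2 = 9
  bit 3 = 0: r = r^2 mod 37 = 9^2 = 7
  -> B = 7
s = B^a = 7^3 mod 37  (bits of 3 = 11)
  bit 0 = 1: r = r^2 * 7 mod 37 = 1^2 * 7 = 1*7 = 7
  bit 1 = 1: r = r^2 * 7 mod 37 = 7^2 * 7 = 12*7 = 10
  -> s = B^a = 10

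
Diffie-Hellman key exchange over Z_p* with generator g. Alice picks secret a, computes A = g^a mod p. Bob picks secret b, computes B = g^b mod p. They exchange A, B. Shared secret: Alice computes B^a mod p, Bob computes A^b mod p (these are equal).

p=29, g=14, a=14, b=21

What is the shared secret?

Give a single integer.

Answer: 28

Derivation:
A = 14^14 mod 29  (bits of 14 = 1110)
  bit 0 = 1: r = r^2 * 14 mod 29 = 1^2 * 14 = 1*14 = 14
  bit 1 = 1: r = r^2 * 14 mod 29 = 14^2 * 14 = 22*14 = 18
  bit 2 = 1: r = r^2 * 14 mod 29 = 18^2 * 14 = 5*14 = 12
  bit 3 = 0: r = r^2 mod 29 = 12^2 = 28
  -> A = 28
B = 14^21 mod 29  (bits of 21 = 10101)
  bit 0 = 1: r = r^2 * 14 mod 29 = 1^2 * 14 = 1*14 = 14
  bit 1 = 0: r = r^2 mod 29 = 14^2 = 22
  bit 2 = 1: r = r^2 * 14 mod 29 = 22^2 * 14 = 20*14 = 19
  bit 3 = 0: r = r^2 mod 29 = 19^2 = 13
  bit 4 = 1: r = r^2 * 14 mod 29 = 13^2 * 14 = 24*14 = 17
  -> B = 17
s = B^a = 17^14 mod 29  (bits of 14 = 1110)
  bit 0 = 1: r = r^2 * 17 mod 29 = 1^2 * 17 = 1*17 = 17
  bit 1 = 1: r = r^2 * 17 mod 29 = 17^2 * 17 = 28*17 = 12
  bit 2 = 1: r = r^2 * 17 mod 29 = 12^2 * 17 = 28*17 = 12
  bit 3 = 0: r = r^2 mod 29 = 12^2 = 28
  -> s = B^a = 28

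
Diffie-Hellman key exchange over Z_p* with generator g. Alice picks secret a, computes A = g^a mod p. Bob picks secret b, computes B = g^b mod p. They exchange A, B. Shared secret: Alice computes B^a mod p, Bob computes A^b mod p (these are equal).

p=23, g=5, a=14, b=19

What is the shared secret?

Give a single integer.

Answer: 2

Derivation:
A = 5^14 mod 23  (bits of 14 = 1110)
  bit 0 = 1: r = r^2 * 5 mod 23 = 1^2 * 5 = 1*5 = 5
  bit 1 = 1: r = r^2 * 5 mod 23 = 5^2 * 5 = 2*5 = 10
  bit 2 = 1: r = r^2 * 5 mod 23 = 10^2 * 5 = 8*5 = 17
  bit 3 = 0: r = r^2 mod 23 = 17^2 = 13
  -> A = 13
B = 5^19 mod 23  (bits of 19 = 10011)
  bit 0 = 1: r = r^2 * 5 mod 23 = 1^2 * 5 = 1*5 = 5
  bit 1 = 0: r = r^2 mod 23 = 5^2 = 2
  bit 2 = 0: r = r^2 mod 23 = 2^2 = 4
  bit 3 = 1: r = r^2 * 5 mod 23 = 4^2 * 5 = 16*5 = 11
  bit 4 = 1: r = r^2 * 5 mod 23 = 11^2 * 5 = 6*5 = 7
  -> B = 7
s = B^a = 7^14 mod 23  (bits of 14 = 1110)
  bit 0 = 1: r = r^2 * 7 mod 23 = 1^2 * 7 = 1*7 = 7
  bit 1 = 1: r = r^2 * 7 mod 23 = 7^2 * 7 = 3*7 = 21
  bit 2 = 1: r = r^2 * 7 mod 23 = 21^2 * 7 = 4*7 = 5
  bit 3 = 0: r = r^2 mod 23 = 5^2 = 2
  -> s = B^a = 2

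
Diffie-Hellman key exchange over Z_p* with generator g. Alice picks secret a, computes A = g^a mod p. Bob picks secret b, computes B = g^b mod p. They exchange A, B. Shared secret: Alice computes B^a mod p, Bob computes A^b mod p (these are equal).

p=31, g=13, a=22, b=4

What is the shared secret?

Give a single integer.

Answer: 20

Derivation:
A = 13^22 mod 31  (bits of 22 = 10110)
  bit 0 = 1: r = r^2 * 13 mod 31 = 1^2 * 13 = 1*13 = 13
  bit 1 = 0: r = r^2 mod 31 = 13^2 = 14
  bit 2 = 1: r = r^2 * 13 mod 31 = 14^2 * 13 = 10*13 = 6
  bit 3 = 1: r = r^2 * 13 mod 31 = 6^2 * 13 = 5*13 = 3
  bit 4 = 0: r = r^2 mod 31 = 3^2 = 9
  -> A = 9
B = 13^4 mod 31  (bits of 4 = 100)
  bit 0 = 1: r = r^2 * 13 mod 31 = 1^2 * 13 = 1*13 = 13
  bit 1 = 0: r = r^2 mod 31 = 13^2 = 14
  bit 2 = 0: r = r^2 mod 31 = 14^2 = 10
  -> B = 10
s = B^a = 10^22 mod 31  (bits of 22 = 10110)
  bit 0 = 1: r = r^2 * 10 mod 31 = 1^2 * 10 = 1*10 = 10
  bit 1 = 0: r = r^2 mod 31 = 10^2 = 7
  bit 2 = 1: r = r^2 * 10 mod 31 = 7^2 * 10 = 18*10 = 25
  bit 3 = 1: r = r^2 * 10 mod 31 = 25^2 * 10 = 5*10 = 19
  bit 4 = 0: r = r^2 mod 31 = 19^2 = 20
  -> s = B^a = 20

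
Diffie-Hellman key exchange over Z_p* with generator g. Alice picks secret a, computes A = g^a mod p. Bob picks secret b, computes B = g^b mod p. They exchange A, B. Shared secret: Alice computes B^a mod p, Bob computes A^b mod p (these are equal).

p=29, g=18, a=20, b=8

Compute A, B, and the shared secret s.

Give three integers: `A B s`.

Answer: 20 16 20

Derivation:
A = 18^20 mod 29  (bits of 20 = 10100)
  bit 0 = 1: r = r^2 * 18 mod 29 = 1^2 * 18 = 1*18 = 18
  bit 1 = 0: r = r^2 mod 29 = 18^2 = 5
  bit 2 = 1: r = r^2 * 18 mod 29 = 5^2 * 18 = 25*18 = 15
  bit 3 = 0: r = r^2 mod 29 = 15^2 = 22
  bit 4 = 0: r = r^2 mod 29 = 22^2 = 20
  -> A = 20
B = 18^8 mod 29  (bits of 8 = 1000)
  bit 0 = 1: r = r^2 * 18 mod 29 = 1^2 * 18 = 1*18 = 18
  bit 1 = 0: r = r^2 mod 29 = 18^2 = 5
  bit 2 = 0: r = r^2 mod 29 = 5^2 = 25
  bit 3 = 0: r = r^2 mod 29 = 25^2 = 16
  -> B = 16
s = B^a = 16^20 mod 29  (bits of 20 = 10100)
  bit 0 = 1: r = r^2 * 16 mod 29 = 1^2 * 16 = 1*16 = 16
  bit 1 = 0: r = r^2 mod 29 = 16^2 = 24
  bit 2 = 1: r = r^2 * 16 mod 29 = 24^2 * 16 = 25*16 = 23
  bit 3 = 0: r = r^2 mod 29 = 23^2 = 7
  bit 4 = 0: r = r^2 mod 29 = 7^2 = 20
  -> s = B^a = 20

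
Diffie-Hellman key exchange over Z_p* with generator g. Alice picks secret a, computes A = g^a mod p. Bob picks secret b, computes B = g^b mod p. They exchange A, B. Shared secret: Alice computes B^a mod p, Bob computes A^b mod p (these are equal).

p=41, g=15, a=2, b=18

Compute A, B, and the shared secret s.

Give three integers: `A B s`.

A = 15^2 mod 41  (bits of 2 = 10)
  bit 0 = 1: r = r^2 * 15 mod 41 = 1^2 * 15 = 1*15 = 15
  bit 1 = 0: r = r^2 mod 41 = 15^2 = 20
  -> A = 20
B = 15^18 mod 41  (bits of 18 = 10010)
  bit 0 = 1: r = r^2 * 15 mod 41 = 1^2 * 15 = 1*15 = 15
  bit 1 = 0: r = r^2 mod 41 = 15^2 = 20
  bit 2 = 0: r = r^2 mod 41 = 20^2 = 31
  bit 3 = 1: r = r^2 * 15 mod 41 = 31^2 * 15 = 18*15 = 24
  bit 4 = 0: r = r^2 mod 41 = 24^2 = 2
  -> B = 2
s = B^a = 2^2 mod 41  (bits of 2 = 10)
  bit 0 = 1: r = r^2 * 2 mod 41 = 1^2 * 2 = 1*2 = 2
  bit 1 = 0: r = r^2 mod 41 = 2^2 = 4
  -> s = B^a = 4

Answer: 20 2 4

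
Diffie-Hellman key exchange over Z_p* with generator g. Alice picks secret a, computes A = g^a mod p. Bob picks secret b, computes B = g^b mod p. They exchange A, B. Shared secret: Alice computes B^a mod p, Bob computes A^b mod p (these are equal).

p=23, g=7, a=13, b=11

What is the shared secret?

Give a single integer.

Answer: 22

Derivation:
A = 7^13 mod 23  (bits of 13 = 1101)
  bit 0 = 1: r = r^2 * 7 mod 23 = 1^2 * 7 = 1*7 = 7
  bit 1 = 1: r = r^2 * 7 mod 23 = 7^2 * 7 = 3*7 = 21
  bit 2 = 0: r = r^2 mod 23 = 21^2 = 4
  bit 3 = 1: r = r^2 * 7 mod 23 = 4^2 * 7 = 16*7 = 20
  -> A = 20
B = 7^11 mod 23  (bits of 11 = 1011)
  bit 0 = 1: r = r^2 * 7 mod 23 = 1^2 * 7 = 1*7 = 7
  bit 1 = 0: r = r^2 mod 23 = 7^2 = 3
  bit 2 = 1: r = r^2 * 7 mod 23 = 3^2 * 7 = 9*7 = 17
  bit 3 = 1: r = r^2 * 7 mod 23 = 17^2 * 7 = 13*7 = 22
  -> B = 22
s = B^a = 22^13 mod 23  (bits of 13 = 1101)
  bit 0 = 1: r = r^2 * 22 mod 23 = 1^2 * 22 = 1*22 = 22
  bit 1 = 1: r = r^2 * 22 mod 23 = 22^2 * 22 = 1*22 = 22
  bit 2 = 0: r = r^2 mod 23 = 22^2 = 1
  bit 3 = 1: r = r^2 * 22 mod 23 = 1^2 * 22 = 1*22 = 22
  -> s = B^a = 22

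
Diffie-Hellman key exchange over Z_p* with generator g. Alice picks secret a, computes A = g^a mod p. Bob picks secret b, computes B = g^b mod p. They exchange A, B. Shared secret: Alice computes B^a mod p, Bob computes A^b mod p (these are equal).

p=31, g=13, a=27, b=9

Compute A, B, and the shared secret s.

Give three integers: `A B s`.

A = 13^27 mod 31  (bits of 27 = 11011)
  bit 0 = 1: r = r^2 * 13 mod 31 = 1^2 * 13 = 1*13 = 13
  bit 1 = 1: r = r^2 * 13 mod 31 = 13^2 * 13 = 14*13 = 27
  bit 2 = 0: r = r^2 mod 31 = 27^2 = 16
  bit 3 = 1: r = r^2 * 13 mod 31 = 16^2 * 13 = 8*13 = 11
  bit 4 = 1: r = r^2 * 13 mod 31 = 11^2 * 13 = 28*13 = 23
  -> A = 23
B = 13^9 mod 31  (bits of 9 = 1001)
  bit 0 = 1: r = r^2 * 13 mod 31 = 1^2 * 13 = 1*13 = 13
  bit 1 = 0: r = r^2 mod 31 = 13^2 = 14
  bit 2 = 0: r = r^2 mod 31 = 14^2 = 10
  bit 3 = 1: r = r^2 * 13 mod 31 = 10^2 * 13 = 7*13 = 29
  -> B = 29
s = B^a = 29^27 mod 31  (bits of 27 = 11011)
  bit 0 = 1: r = r^2 * 29 mod 31 = 1^2 * 29 = 1*29 = 29
  bit 1 = 1: r = r^2 * 29 mod 31 = 29^2 * 29 = 4*29 = 23
  bit 2 = 0: r = r^2 mod 31 = 23^2 = 2
  bit 3 = 1: r = r^2 * 29 mod 31 = 2^2 * 29 = 4*29 = 23
  bit 4 = 1: r = r^2 * 29 mod 31 = 23^2 * 29 = 2*29 = 27
  -> s = B^a = 27

Answer: 23 29 27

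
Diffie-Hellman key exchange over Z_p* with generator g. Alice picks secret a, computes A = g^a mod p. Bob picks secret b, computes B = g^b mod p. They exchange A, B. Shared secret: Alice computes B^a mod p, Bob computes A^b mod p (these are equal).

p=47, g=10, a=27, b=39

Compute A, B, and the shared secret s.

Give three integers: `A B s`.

Answer: 11 23 44

Derivation:
A = 10^27 mod 47  (bits of 27 = 11011)
  bit 0 = 1: r = r^2 * 10 mod 47 = 1^2 * 10 = 1*10 = 10
  bit 1 = 1: r = r^2 * 10 mod 47 = 10^2 * 10 = 6*10 = 13
  bit 2 = 0: r = r^2 mod 47 = 13^2 = 28
  bit 3 = 1: r = r^2 * 10 mod 47 = 28^2 * 10 = 32*10 = 38
  bit 4 = 1: r = r^2 * 10 mod 47 = 38^2 * 10 = 34*10 = 11
  -> A = 11
B = 10^39 mod 47  (bits of 39 = 100111)
  bit 0 = 1: r = r^2 * 10 mod 47 = 1^2 * 10 = 1*10 = 10
  bit 1 = 0: r = r^2 mod 47 = 10^2 = 6
  bit 2 = 0: r = r^2 mod 47 = 6^2 = 36
  bit 3 = 1: r = r^2 * 10 mod 47 = 36^2 * 10 = 27*10 = 35
  bit 4 = 1: r = r^2 * 10 mod 47 = 35^2 * 10 = 3*10 = 30
  bit 5 = 1: r = r^2 * 10 mod 47 = 30^2 * 10 = 7*10 = 23
  -> B = 23
s = B^a = 23^27 mod 47  (bits of 27 = 11011)
  bit 0 = 1: r = r^2 * 23 mod 47 = 1^2 * 23 = 1*23 = 23
  bit 1 = 1: r = r^2 * 23 mod 47 = 23^2 * 23 = 12*23 = 41
  bit 2 = 0: r = r^2 mod 47 = 41^2 = 36
  bit 3 = 1: r = r^2 * 23 mod 47 = 36^2 * 23 = 27*23 = 10
  bit 4 = 1: r = r^2 * 23 mod 47 = 10^2 * 23 = 6*23 = 44
  -> s = B^a = 44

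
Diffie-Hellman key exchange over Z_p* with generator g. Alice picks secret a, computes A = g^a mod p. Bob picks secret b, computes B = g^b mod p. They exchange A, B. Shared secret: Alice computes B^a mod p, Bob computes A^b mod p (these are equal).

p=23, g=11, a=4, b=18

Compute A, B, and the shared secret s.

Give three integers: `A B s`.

Answer: 13 16 9

Derivation:
A = 11^4 mod 23  (bits of 4 = 100)
  bit 0 = 1: r = r^2 * 11 mod 23 = 1^2 * 11 = 1*11 = 11
  bit 1 = 0: r = r^2 mod 23 = 11^2 = 6
  bit 2 = 0: r = r^2 mod 23 = 6^2 = 13
  -> A = 13
B = 11^18 mod 23  (bits of 18 = 10010)
  bit 0 = 1: r = r^2 * 11 mod 23 = 1^2 * 11 = 1*11 = 11
  bit 1 = 0: r = r^2 mod 23 = 11^2 = 6
  bit 2 = 0: r = r^2 mod 23 = 6^2 = 13
  bit 3 = 1: r = r^2 * 11 mod 23 = 13^2 * 11 = 8*11 = 19
  bit 4 = 0: r = r^2 mod 23 = 19^2 = 16
  -> B = 16
s = B^a = 16^4 mod 23  (bits of 4 = 100)
  bit 0 = 1: r = r^2 * 16 mod 23 = 1^2 * 16 = 1*16 = 16
  bit 1 = 0: r = r^2 mod 23 = 16^2 = 3
  bit 2 = 0: r = r^2 mod 23 = 3^2 = 9
  -> s = B^a = 9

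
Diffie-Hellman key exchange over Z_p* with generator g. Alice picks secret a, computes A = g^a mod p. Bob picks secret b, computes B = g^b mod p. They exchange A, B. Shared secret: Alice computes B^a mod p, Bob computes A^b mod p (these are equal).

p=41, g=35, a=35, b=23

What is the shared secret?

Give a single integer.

A = 35^35 mod 41  (bits of 35 = 100011)
  bit 0 = 1: r = r^2 * 35 mod 41 = 1^2 * 35 = 1*35 = 35
  bit 1 = 0: r = r^2 mod 41 = 35^2 = 36
  bit 2 = 0: r = r^2 mod 41 = 36^2 = 25
  bit 3 = 0: r = r^2 mod 41 = 25^2 = 10
  bit 4 = 1: r = r^2 * 35 mod 41 = 10^2 * 35 = 18*35 = 15
  bit 5 = 1: r = r^2 * 35 mod 41 = 15^2 * 35 = 20*35 = 3
  -> A = 3
B = 35^23 mod 41  (bits of 23 = 10111)
  bit 0 = 1: r = r^2 * 35 mod 41 = 1^2 * 35 = 1*35 = 35
  bit 1 = 0: r = r^2 mod 41 = 35^2 = 36
  bit 2 = 1: r = r^2 * 35 mod 41 = 36^2 * 35 = 25*35 = 14
  bit 3 = 1: r = r^2 * 35 mod 41 = 14^2 * 35 = 32*35 = 13
  bit 4 = 1: r = r^2 * 35 mod 41 = 13^2 * 35 = 5*35 = 11
  -> B = 11
s = B^a = 11^35 mod 41  (bits of 35 = 100011)
  bit 0 = 1: r = r^2 * 11 mod 41 = 1^2 * 11 = 1*11 = 11
  bit 1 = 0: r = r^2 mod 41 = 11^2 = 39
  bit 2 = 0: r = r^2 mod 41 = 39^2 = 4
  bit 3 = 0: r = r^2 mod 41 = 4^2 = 16
  bit 4 = 1: r = r^2 * 11 mod 41 = 16^2 * 11 = 10*11 = 28
  bit 5 = 1: r = r^2 * 11 mod 41 = 28^2 * 11 = 5*11 = 14
  -> s = B^a = 14

Answer: 14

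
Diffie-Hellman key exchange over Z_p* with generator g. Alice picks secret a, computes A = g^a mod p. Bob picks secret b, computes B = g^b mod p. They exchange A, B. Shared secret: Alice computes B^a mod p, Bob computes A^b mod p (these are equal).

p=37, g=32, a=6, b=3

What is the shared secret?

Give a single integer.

Answer: 36

Derivation:
A = 32^6 mod 37  (bits of 6 = 110)
  bit 0 = 1: r = r^2 * 32 mod 37 = 1^2 * 32 = 1*32 = 32
  bit 1 = 1: r = r^2 * 32 mod 37 = 32^2 * 32 = 25*32 = 23
  bit 2 = 0: r = r^2 mod 37 = 23^2 = 11
  -> A = 11
B = 32^3 mod 37  (bits of 3 = 11)
  bit 0 = 1: r = r^2 * 32 mod 37 = 1^2 * 32 = 1*32 = 32
  bit 1 = 1: r = r^2 * 32 mod 37 = 32^2 * 32 = 25*32 = 23
  -> B = 23
s = B^a = 23^6 mod 37  (bits of 6 = 110)
  bit 0 = 1: r = r^2 * 23 mod 37 = 1^2 * 23 = 1*23 = 23
  bit 1 = 1: r = r^2 * 23 mod 37 = 23^2 * 23 = 11*23 = 31
  bit 2 = 0: r = r^2 mod 37 = 31^2 = 36
  -> s = B^a = 36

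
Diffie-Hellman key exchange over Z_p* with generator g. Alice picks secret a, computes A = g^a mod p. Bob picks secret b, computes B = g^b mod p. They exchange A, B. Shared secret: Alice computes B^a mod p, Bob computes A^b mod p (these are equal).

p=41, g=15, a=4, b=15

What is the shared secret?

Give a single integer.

Answer: 40

Derivation:
A = 15^4 mod 41  (bits of 4 = 100)
  bit 0 = 1: r = r^2 * 15 mod 41 = 1^2 * 15 = 1*15 = 15
  bit 1 = 0: r = r^2 mod 41 = 15^2 = 20
  bit 2 = 0: r = r^2 mod 41 = 20^2 = 31
  -> A = 31
B = 15^15 mod 41  (bits of 15 = 1111)
  bit 0 = 1: r = r^2 * 15 mod 41 = 1^2 * 15 = 1*15 = 15
  bit 1 = 1: r = r^2 * 15 mod 41 = 15^2 * 15 = 20*15 = 13
  bit 2 = 1: r = r^2 * 15 mod 41 = 13^2 * 15 = 5*15 = 34
  bit 3 = 1: r = r^2 * 15 mod 41 = 34^2 * 15 = 8*15 = 38
  -> B = 38
s = B^a = 38^4 mod 41  (bits of 4 = 100)
  bit 0 = 1: r = r^2 * 38 mod 41 = 1^2 * 38 = 1*38 = 38
  bit 1 = 0: r = r^2 mod 41 = 38^2 = 9
  bit 2 = 0: r = r^2 mod 41 = 9^2 = 40
  -> s = B^a = 40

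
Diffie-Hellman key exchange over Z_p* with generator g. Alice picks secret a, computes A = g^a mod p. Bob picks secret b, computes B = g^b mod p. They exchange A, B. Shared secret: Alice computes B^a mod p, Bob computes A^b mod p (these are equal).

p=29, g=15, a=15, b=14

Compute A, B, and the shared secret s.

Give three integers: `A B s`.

Answer: 14 28 28

Derivation:
A = 15^15 mod 29  (bits of 15 = 1111)
  bit 0 = 1: r = r^2 * 15 mod 29 = 1^2 * 15 = 1*15 = 15
  bit 1 = 1: r = r^2 * 15 mod 29 = 15^2 * 15 = 22*15 = 11
  bit 2 = 1: r = r^2 * 15 mod 29 = 11^2 * 15 = 5*15 = 17
  bit 3 = 1: r = r^2 * 15 mod 29 = 17^2 * 15 = 28*15 = 14
  -> A = 14
B = 15^14 mod 29  (bits of 14 = 1110)
  bit 0 = 1: r = r^2 * 15 mod 29 = 1^2 * 15 = 1*15 = 15
  bit 1 = 1: r = r^2 * 15 mod 29 = 15^2 * 15 = 22*15 = 11
  bit 2 = 1: r = r^2 * 15 mod 29 = 11^2 * 15 = 5*15 = 17
  bit 3 = 0: r = r^2 mod 29 = 17^2 = 28
  -> B = 28
s = B^a = 28^15 mod 29  (bits of 15 = 1111)
  bit 0 = 1: r = r^2 * 28 mod 29 = 1^2 * 28 = 1*28 = 28
  bit 1 = 1: r = r^2 * 28 mod 29 = 28^2 * 28 = 1*28 = 28
  bit 2 = 1: r = r^2 * 28 mod 29 = 28^2 * 28 = 1*28 = 28
  bit 3 = 1: r = r^2 * 28 mod 29 = 28^2 * 28 = 1*28 = 28
  -> s = B^a = 28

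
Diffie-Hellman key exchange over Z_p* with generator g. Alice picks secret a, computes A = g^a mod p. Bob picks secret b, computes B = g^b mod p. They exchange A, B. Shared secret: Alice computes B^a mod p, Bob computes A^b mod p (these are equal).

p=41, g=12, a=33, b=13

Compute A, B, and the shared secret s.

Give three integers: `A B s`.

A = 12^33 mod 41  (bits of 33 = 100001)
  bit 0 = 1: r = r^2 * 12 mod 41 = 1^2 * 12 = 1*12 = 12
  bit 1 = 0: r = r^2 mod 41 = 12^2 = 21
  bit 2 = 0: r = r^2 mod 41 = 21^2 = 31
  bit 3 = 0: r = r^2 mod 41 = 31^2 = 18
  bit 4 = 0: r = r^2 mod 41 = 18^2 = 37
  bit 5 = 1: r = r^2 * 12 mod 41 = 37^2 * 12 = 16*12 = 28
  -> A = 28
B = 12^13 mod 41  (bits of 13 = 1101)
  bit 0 = 1: r = r^2 * 12 mod 41 = 1^2 * 12 = 1*12 = 12
  bit 1 = 1: r = r^2 * 12 mod 41 = 12^2 * 12 = 21*12 = 6
  bit 2 = 0: r = r^2 mod 41 = 6^2 = 36
  bit 3 = 1: r = r^2 * 12 mod 41 = 36^2 * 12 = 25*12 = 13
  -> B = 13
s = B^a = 13^33 mod 41  (bits of 33 = 100001)
  bit 0 = 1: r = r^2 * 13 mod 41 = 1^2 * 13 = 1*13 = 13
  bit 1 = 0: r = r^2 mod 41 = 13^2 = 5
  bit 2 = 0: r = r^2 mod 41 = 5^2 = 25
  bit 3 = 0: r = r^2 mod 41 = 25^2 = 10
  bit 4 = 0: r = r^2 mod 41 = 10^2 = 18
  bit 5 = 1: r = r^2 * 13 mod 41 = 18^2 * 13 = 37*13 = 30
  -> s = B^a = 30

Answer: 28 13 30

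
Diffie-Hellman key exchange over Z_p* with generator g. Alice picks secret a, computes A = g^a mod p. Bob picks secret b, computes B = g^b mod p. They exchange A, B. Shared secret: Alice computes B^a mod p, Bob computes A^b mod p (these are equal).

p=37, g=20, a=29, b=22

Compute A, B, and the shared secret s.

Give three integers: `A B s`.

A = 20^29 mod 37  (bits of 29 = 11101)
  bit 0 = 1: r = r^2 * 20 mod 37 = 1^2 * 20 = 1*20 = 20
  bit 1 = 1: r = r^2 * 20 mod 37 = 20^2 * 20 = 30*20 = 8
  bit 2 = 1: r = r^2 * 20 mod 37 = 8^2 * 20 = 27*20 = 22
  bit 3 = 0: r = r^2 mod 37 = 22^2 = 3
  bit 4 = 1: r = r^2 * 20 mod 37 = 3^2 * 20 = 9*20 = 32
  -> A = 32
B = 20^22 mod 37  (bits of 22 = 10110)
  bit 0 = 1: r = r^2 * 20 mod 37 = 1^2 * 20 = 1*20 = 20
  bit 1 = 0: r = r^2 mod 37 = 20^2 = 30
  bit 2 = 1: r = r^2 * 20 mod 37 = 30^2 * 20 = 12*20 = 18
  bit 3 = 1: r = r^2 * 20 mod 37 = 18^2 * 20 = 28*20 = 5
  bit 4 = 0: r = r^2 mod 37 = 5^2 = 25
  -> B = 25
s = B^a = 25^29 mod 37  (bits of 29 = 11101)
  bit 0 = 1: r = r^2 * 25 mod 37 = 1^2 * 25 = 1*25 = 25
  bit 1 = 1: r = r^2 * 25 mod 37 = 25^2 * 25 = 33*25 = 11
  bit 2 = 1: r = r^2 * 25 mod 37 = 11^2 * 25 = 10*25 = 28
  bit 3 = 0: r = r^2 mod 37 = 28^2 = 7
  bit 4 = 1: r = r^2 * 25 mod 37 = 7^2 * 25 = 12*25 = 4
  -> s = B^a = 4

Answer: 32 25 4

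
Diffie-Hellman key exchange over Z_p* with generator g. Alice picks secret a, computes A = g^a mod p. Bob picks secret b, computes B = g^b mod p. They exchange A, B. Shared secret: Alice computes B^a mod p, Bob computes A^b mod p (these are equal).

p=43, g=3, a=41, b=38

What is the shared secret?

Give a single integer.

Answer: 38

Derivation:
A = 3^41 mod 43  (bits of 41 = 101001)
  bit 0 = 1: r = r^2 * 3 mod 43 = 1^2 * 3 = 1*3 = 3
  bit 1 = 0: r = r^2 mod 43 = 3^2 = 9
  bit 2 = 1: r = r^2 * 3 mod 43 = 9^2 * 3 = 38*3 = 28
  bit 3 = 0: r = r^2 mod 43 = 28^2 = 10
  bit 4 = 0: r = r^2 mod 43 = 10^2 = 14
  bit 5 = 1: r = r^2 * 3 mod 43 = 14^2 * 3 = 24*3 = 29
  -> A = 29
B = 3^38 mod 43  (bits of 38 = 100110)
  bit 0 = 1: r = r^2 * 3 mod 43 = 1^2 * 3 = 1*3 = 3
  bit 1 = 0: r = r^2 mod 43 = 3^2 = 9
  bit 2 = 0: r = r^2 mod 43 = 9^2 = 38
  bit 3 = 1: r = r^2 * 3 mod 43 = 38^2 * 3 = 25*3 = 32
  bit 4 = 1: r = r^2 * 3 mod 43 = 32^2 * 3 = 35*3 = 19
  bit 5 = 0: r = r^2 mod 43 = 19^2 = 17
  -> B = 17
s = B^a = 17^41 mod 43  (bits of 41 = 101001)
  bit 0 = 1: r = r^2 * 17 mod 43 = 1^2 * 17 = 1*17 = 17
  bit 1 = 0: r = r^2 mod 43 = 17^2 = 31
  bit 2 = 1: r = r^2 * 17 mod 43 = 31^2 * 17 = 15*17 = 40
  bit 3 = 0: r = r^2 mod 43 = 40^2 = 9
  bit 4 = 0: r = r^2 mod 43 = 9^2 = 38
  bit 5 = 1: r = r^2 * 17 mod 43 = 38^2 * 17 = 25*17 = 38
  -> s = B^a = 38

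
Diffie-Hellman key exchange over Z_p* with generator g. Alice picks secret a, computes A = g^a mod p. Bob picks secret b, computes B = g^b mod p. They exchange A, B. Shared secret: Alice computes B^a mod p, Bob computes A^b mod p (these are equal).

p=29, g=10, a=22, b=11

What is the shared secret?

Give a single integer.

A = 10^22 mod 29  (bits of 22 = 10110)
  bit 0 = 1: r = r^2 * 10 mod 29 = 1^2 * 10 = 1*10 = 10
  bit 1 = 0: r = r^2 mod 29 = 10^2 = 13
  bit 2 = 1: r = r^2 * 10 mod 29 = 13^2 * 10 = 24*10 = 8
  bit 3 = 1: r = r^2 * 10 mod 29 = 8^2 * 10 = 6*10 = 2
  bit 4 = 0: r = r^2 mod 29 = 2^2 = 4
  -> A = 4
B = 10^11 mod 29  (bits of 11 = 1011)
  bit 0 = 1: r = r^2 * 10 mod 29 = 1^2 * 10 = 1*10 = 10
  bit 1 = 0: r = r^2 mod 29 = 10^2 = 13
  bit 2 = 1: r = r^2 * 10 mod 29 = 13^2 * 10 = 24*10 = 8
  bit 3 = 1: r = r^2 * 10 mod 29 = 8^2 * 10 = 6*10 = 2
  -> B = 2
s = B^a = 2^22 mod 29  (bits of 22 = 10110)
  bit 0 = 1: r = r^2 * 2 mod 29 = 1^2 * 2 = 1*2 = 2
  bit 1 = 0: r = r^2 mod 29 = 2^2 = 4
  bit 2 = 1: r = r^2 * 2 mod 29 = 4^2 * 2 = 16*2 = 3
  bit 3 = 1: r = r^2 * 2 mod 29 = 3^2 * 2 = 9*2 = 18
  bit 4 = 0: r = r^2 mod 29 = 18^2 = 5
  -> s = B^a = 5

Answer: 5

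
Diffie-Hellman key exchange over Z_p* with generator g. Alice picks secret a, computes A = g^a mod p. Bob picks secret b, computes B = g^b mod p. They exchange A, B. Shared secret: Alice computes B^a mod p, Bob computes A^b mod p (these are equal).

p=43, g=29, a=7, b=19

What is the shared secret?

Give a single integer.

A = 29^7 mod 43  (bits of 7 = 111)
  bit 0 = 1: r = r^2 * 29 mod 43 = 1^2 * 29 = 1*29 = 29
  bit 1 = 1: r = r^2 * 29 mod 43 = 29^2 * 29 = 24*29 = 8
  bit 2 = 1: r = r^2 * 29 mod 43 = 8^2 * 29 = 21*29 = 7
  -> A = 7
B = 29^19 mod 43  (bits of 19 = 10011)
  bit 0 = 1: r = r^2 * 29 mod 43 = 1^2 * 29 = 1*29 = 29
  bit 1 = 0: r = r^2 mod 43 = 29^2 = 24
  bit 2 = 0: r = r^2 mod 43 = 24^2 = 17
  bit 3 = 1: r = r^2 * 29 mod 43 = 17^2 * 29 = 31*29 = 39
  bit 4 = 1: r = r^2 * 29 mod 43 = 39^2 * 29 = 16*29 = 34
  -> B = 34
s = B^a = 34^7 mod 43  (bits of 7 = 111)
  bit 0 = 1: r = r^2 * 34 mod 43 = 1^2 * 34 = 1*34 = 34
  bit 1 = 1: r = r^2 * 34 mod 43 = 34^2 * 34 = 38*34 = 2
  bit 2 = 1: r = r^2 * 34 mod 43 = 2^2 * 34 = 4*34 = 7
  -> s = B^a = 7

Answer: 7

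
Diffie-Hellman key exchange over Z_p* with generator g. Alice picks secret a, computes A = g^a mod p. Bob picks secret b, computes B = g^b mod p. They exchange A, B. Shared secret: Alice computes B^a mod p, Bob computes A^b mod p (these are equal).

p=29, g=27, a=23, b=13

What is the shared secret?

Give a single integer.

Answer: 3

Derivation:
A = 27^23 mod 29  (bits of 23 = 10111)
  bit 0 = 1: r = r^2 * 27 mod 29 = 1^2 * 27 = 1*27 = 27
  bit 1 = 0: r = r^2 mod 29 = 27^2 = 4
  bit 2 = 1: r = r^2 * 27 mod 29 = 4^2 * 27 = 16*27 = 26
  bit 3 = 1: r = r^2 * 27 mod 29 = 26^2 * 27 = 9*27 = 11
  bit 4 = 1: r = r^2 * 27 mod 29 = 11^2 * 27 = 5*27 = 19
  -> A = 19
B = 27^13 mod 29  (bits of 13 = 1101)
  bit 0 = 1: r = r^2 * 27 mod 29 = 1^2 * 27 = 1*27 = 27
  bit 1 = 1: r = r^2 * 27 mod 29 = 27^2 * 27 = 4*27 = 21
  bit 2 = 0: r = r^2 mod 29 = 21^2 = 6
  bit 3 = 1: r = r^2 * 27 mod 29 = 6^2 * 27 = 7*27 = 15
  -> B = 15
s = B^a = 15^23 mod 29  (bits of 23 = 10111)
  bit 0 = 1: r = r^2 * 15 mod 29 = 1^2 * 15 = 1*15 = 15
  bit 1 = 0: r = r^2 mod 29 = 15^2 = 22
  bit 2 = 1: r = r^2 * 15 mod 29 = 22^2 * 15 = 20*15 = 10
  bit 3 = 1: r = r^2 * 15 mod 29 = 10^2 * 15 = 13*15 = 21
  bit 4 = 1: r = r^2 * 15 mod 29 = 21^2 * 15 = 6*15 = 3
  -> s = B^a = 3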